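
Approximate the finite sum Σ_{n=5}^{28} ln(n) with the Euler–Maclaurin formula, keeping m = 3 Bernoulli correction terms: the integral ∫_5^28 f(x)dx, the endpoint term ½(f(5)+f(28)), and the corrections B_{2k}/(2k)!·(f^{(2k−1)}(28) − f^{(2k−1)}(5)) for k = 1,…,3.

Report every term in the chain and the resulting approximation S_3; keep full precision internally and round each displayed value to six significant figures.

S_3 ≈ 64.7117

∫_5^28 ln(x) dx evaluates to 62.2545.
Boundary: ½(f(5) + f(28)) = ½(1.60944 + 3.33220) = 2.47082.
Integral + boundary = 64.7254.
Order-1 term: 1/12 · (0.0357143 − 0.200000) = -0.0136905.
Partial sum through k=1: 64.7117.
Order-2 term: −1/720 · (9.11079e-05 − 0.0160000) = 2.20957e-05.
Partial sum through k=2: 64.7117.
Order-3 term: 1/30240 · (1.39451e-06 − 0.00768000) = -2.53922e-07.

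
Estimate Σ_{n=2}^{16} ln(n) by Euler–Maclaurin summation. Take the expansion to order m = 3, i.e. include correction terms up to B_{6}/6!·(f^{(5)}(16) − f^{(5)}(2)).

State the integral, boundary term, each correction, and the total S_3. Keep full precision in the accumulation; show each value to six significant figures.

The integral term ∫_2^16 ln(x) dx = 28.9751.
Boundary: ½(f(2) + f(16)) = ½(0.693147 + 2.77259) = 1.73287.
Integral + boundary = 30.7080.
k=1: B_{2}/(2)! × [f^{(1)}(16) − f^{(1)}(2)] = 1/12 × (0.0625000 − 0.500000) = -0.0364583.
After k=1: 30.6715.
k=2: B_{4}/(4)! × [f^{(3)}(16) − f^{(3)}(2)] = −1/720 × (0.000488281 − 0.250000) = 0.000346544.
After k=2: 30.6719.
k=3: B_{6}/(6)! × [f^{(5)}(16) − f^{(5)}(2)] = 1/30240 × (2.28882e-05 − 0.750000) = -2.48008e-05.

S_3 ≈ 30.6719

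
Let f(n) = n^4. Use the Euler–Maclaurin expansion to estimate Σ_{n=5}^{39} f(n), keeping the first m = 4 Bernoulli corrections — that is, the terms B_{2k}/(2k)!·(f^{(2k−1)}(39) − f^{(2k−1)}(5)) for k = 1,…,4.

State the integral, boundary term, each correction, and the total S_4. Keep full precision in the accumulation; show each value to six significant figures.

S_4 ≈ 1.92210e+07

Integral: ∫_5^39 x^4 dx = 1.80442e+07.
Endpoint term: (f(5) + f(39))/2 = (625.000 + 2.31344e+06)/2 = 1.15703e+06.
Integral + boundary = 1.92012e+07.
Order-1 term: 1/12 · (237276 − 500.000) = 19731.3.
After k=1: 1.92210e+07.
Order-2 term: −1/720 · (936.000 − 120.000) = -1.13333.
After k=2: 1.92210e+07.
Order-3 term: 1/30240 · (0.00000 − 0.00000) = 0.00000.
After k=3: 1.92210e+07.
Order-4 term: −1/1209600 · (0.00000 − 0.00000) = 0.00000.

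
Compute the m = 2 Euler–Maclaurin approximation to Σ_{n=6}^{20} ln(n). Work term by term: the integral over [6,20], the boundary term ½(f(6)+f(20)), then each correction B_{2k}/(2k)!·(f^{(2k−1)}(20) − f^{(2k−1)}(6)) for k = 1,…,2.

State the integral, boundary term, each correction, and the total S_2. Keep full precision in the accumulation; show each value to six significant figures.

S_2 ≈ 37.5481

Integral: ∫_6^20 ln(x) dx = 35.1641.
½[f(6) + f(20)] = ½[1.79176 + 2.99573] = 2.39375.
So far: 37.5578.
k=1: B_{2}/(2)! × [f^{(1)}(20) − f^{(1)}(6)] = 1/12 × (0.0500000 − 0.166667) = -0.00972222.
Running total after k=1: 37.5481.
k=2: B_{4}/(4)! × [f^{(3)}(20) − f^{(3)}(6)] = −1/720 × (0.000250000 − 0.00925926) = 1.25129e-05.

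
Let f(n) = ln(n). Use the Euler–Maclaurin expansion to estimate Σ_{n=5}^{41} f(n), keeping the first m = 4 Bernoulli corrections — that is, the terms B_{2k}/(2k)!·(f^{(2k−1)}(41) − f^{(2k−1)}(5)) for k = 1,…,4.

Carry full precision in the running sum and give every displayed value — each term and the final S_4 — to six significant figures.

S_4 ≈ 110.856

Integral: ∫_5^41 ln(x) dx = 108.209.
Boundary: ½(f(5) + f(41)) = ½(1.60944 + 3.71357) = 2.66150.
Integral + boundary = 110.871.
Correction k=1: B_{2}/2! · (f^{(1)}(41) − f^{(1)}(5)) = 1/12 · (0.0243902 − 0.200000) = -0.0146341.
Partial sum through k=1: 110.856.
Correction k=2: B_{4}/4! · (f^{(3)}(41) − f^{(3)}(5)) = −1/720 · (2.90187e-05 − 0.0160000) = 2.21819e-05.
Partial sum through k=2: 110.856.
Correction k=3: B_{6}/6! · (f^{(5)}(41) − f^{(5)}(5)) = 1/30240 · (2.07153e-07 − 0.00768000) = -2.53961e-07.
Partial sum through k=3: 110.856.
Correction k=4: B_{8}/8! · (f^{(7)}(41) − f^{(7)}(5)) = −1/1209600 · (3.69697e-09 − 0.00921600) = 7.61904e-09.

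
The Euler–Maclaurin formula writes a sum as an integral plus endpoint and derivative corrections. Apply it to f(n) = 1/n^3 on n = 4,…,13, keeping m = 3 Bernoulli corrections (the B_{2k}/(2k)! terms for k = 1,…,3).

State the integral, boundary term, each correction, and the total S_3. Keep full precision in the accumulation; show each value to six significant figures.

Integral: ∫_4^13 1/x^3 dx = 0.0282914.
Endpoint term: (f(4) + f(13))/2 = (0.0156250 + 0.000455166)/2 = 0.00804008.
Integral + boundary = 0.0363315.
Order-1 term: 1/12 · (-0.000105038 − (-0.0117188)) = 0.000967809.
Running total after k=1: 0.0372993.
Order-2 term: −1/720 · (-1.24306e-05 − (-0.0146484)) = -2.03278e-05.
Running total after k=2: 0.0372790.
Order-3 term: 1/30240 · (-3.08925e-06 − (-0.0384521)) = 1.27146e-06.

S_3 ≈ 0.0372803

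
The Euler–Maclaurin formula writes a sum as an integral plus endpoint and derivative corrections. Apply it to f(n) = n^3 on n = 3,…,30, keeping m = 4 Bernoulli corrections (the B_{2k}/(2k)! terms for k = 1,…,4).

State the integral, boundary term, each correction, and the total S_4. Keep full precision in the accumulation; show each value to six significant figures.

The integral term ∫_3^30 x^3 dx = 202480.
Boundary: ½(f(3) + f(30)) = ½(27.0000 + 27000.0) = 13513.5.
So far: 215993.
k=1: B_{2}/(2)! × [f^{(1)}(30) − f^{(1)}(3)] = 1/12 × (2700.00 − 27.0000) = 222.750.
Running total after k=1: 216216.
k=2: B_{4}/(4)! × [f^{(3)}(30) − f^{(3)}(3)] = −1/720 × (6.00000 − 6.00000) = 0.00000.
Running total after k=2: 216216.
k=3: B_{6}/(6)! × [f^{(5)}(30) − f^{(5)}(3)] = 1/30240 × (0.00000 − 0.00000) = 0.00000.
Running total after k=3: 216216.
k=4: B_{8}/(8)! × [f^{(7)}(30) − f^{(7)}(3)] = −1/1209600 × (0.00000 − 0.00000) = 0.00000.

S_4 ≈ 216216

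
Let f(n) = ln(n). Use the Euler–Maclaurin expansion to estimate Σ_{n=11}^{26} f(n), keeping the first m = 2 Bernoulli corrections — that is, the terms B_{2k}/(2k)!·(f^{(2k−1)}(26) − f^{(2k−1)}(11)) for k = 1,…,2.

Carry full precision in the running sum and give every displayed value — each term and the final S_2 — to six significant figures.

Integral: ∫_11^26 ln(x) dx = 43.3337.
½[f(11) + f(26)] = ½[2.39790 + 3.25810] = 2.82800.
Running total after boundary: 46.1617.
k=1: B_{2}/(2)! × [f^{(1)}(26) − f^{(1)}(11)] = 1/12 × (0.0384615 − 0.0909091) = -0.00437063.
Running total after k=1: 46.1573.
k=2: B_{4}/(4)! × [f^{(3)}(26) − f^{(3)}(11)] = −1/720 × (0.000113792 − 0.00150263) = 1.92894e-06.

S_2 ≈ 46.1573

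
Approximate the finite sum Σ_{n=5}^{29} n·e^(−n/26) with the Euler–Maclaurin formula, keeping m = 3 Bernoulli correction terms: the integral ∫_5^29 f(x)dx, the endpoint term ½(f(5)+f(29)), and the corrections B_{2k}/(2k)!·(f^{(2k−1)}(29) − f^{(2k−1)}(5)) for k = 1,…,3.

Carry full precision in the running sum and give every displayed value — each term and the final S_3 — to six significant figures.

S_3 ≈ 203.011

Integral: ∫_5^29 x·e^(−x/26) dx = 196.254.
½[f(5) + f(29)] = ½[4.12526 + 9.50589] = 6.81558.
Running total after boundary: 203.070.
Order-1 term: 1/12 · (-0.0378218 − 0.666389) = -0.0586842.
Partial sum through k=1: 203.011.
Order-2 term: −1/720 · (0.000913841 − 0.00342677) = 3.49018e-06.
Partial sum through k=2: 203.011.
Order-3 term: 1/30240 · (2.78644e-06 − 8.68011e-06) = -1.94897e-10.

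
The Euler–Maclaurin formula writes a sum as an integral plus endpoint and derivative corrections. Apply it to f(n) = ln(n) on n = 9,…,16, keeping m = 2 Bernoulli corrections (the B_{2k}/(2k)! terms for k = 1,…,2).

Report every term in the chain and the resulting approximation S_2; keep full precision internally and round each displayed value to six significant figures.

∫_9^16 ln(x) dx evaluates to 17.5864.
Boundary: ½(f(9) + f(16)) = ½(2.19722 + 2.77259) = 2.48491.
Integral + boundary = 20.0713.
k=1: B_{2}/(2)! × [f^{(1)}(16) − f^{(1)}(9)] = 1/12 × (0.0625000 − 0.111111) = -0.00405093.
Partial sum through k=1: 20.0673.
k=2: B_{4}/(4)! × [f^{(3)}(16) − f^{(3)}(9)] = −1/720 × (0.000488281 − 0.00274348) = 3.13223e-06.

S_2 ≈ 20.0673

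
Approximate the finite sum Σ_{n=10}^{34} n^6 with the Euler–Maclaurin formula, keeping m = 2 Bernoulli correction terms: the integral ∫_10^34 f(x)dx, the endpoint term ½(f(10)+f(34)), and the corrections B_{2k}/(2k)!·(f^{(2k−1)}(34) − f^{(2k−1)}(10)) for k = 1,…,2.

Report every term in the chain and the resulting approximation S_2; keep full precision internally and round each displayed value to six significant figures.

The integral term ∫_10^34 x^6 dx = 7.50191e+09.
½[f(10) + f(34)] = ½[1.00000e+06 + 1.54480e+09] = 7.72902e+08.
Running total after boundary: 8.27481e+09.
Order-1 term: 1/12 · (2.72613e+08 − 600000) = 2.26677e+07.
Running total after k=1: 8.29748e+09.
Order-2 term: −1/720 · (4.71648e+06 − 120000) = -6384.00.

S_2 ≈ 8.29747e+09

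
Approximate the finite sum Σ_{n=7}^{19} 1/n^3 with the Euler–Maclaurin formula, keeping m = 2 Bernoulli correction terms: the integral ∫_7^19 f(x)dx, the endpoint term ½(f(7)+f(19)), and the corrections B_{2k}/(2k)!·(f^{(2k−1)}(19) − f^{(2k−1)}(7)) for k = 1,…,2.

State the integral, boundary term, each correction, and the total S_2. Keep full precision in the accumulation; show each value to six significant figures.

Integral: ∫_7^19 1/x^3 dx = 0.00881904.
Endpoint term: (f(7) + f(19))/2 = (0.00291545 + 0.000145794)/2 = 0.00153062.
So far: 0.0103497.
k=1: B_{2}/(2)! × [f^{(1)}(19) − f^{(1)}(7)] = 1/12 × (-2.30201e-05 − (-0.00124948)) = 0.000102205.
Partial sum through k=1: 0.0104519.
k=2: B_{4}/(4)! × [f^{(3)}(19) − f^{(3)}(7)] = −1/720 × (-1.27535e-06 − (-0.000509992)) = -7.06550e-07.

S_2 ≈ 0.0104512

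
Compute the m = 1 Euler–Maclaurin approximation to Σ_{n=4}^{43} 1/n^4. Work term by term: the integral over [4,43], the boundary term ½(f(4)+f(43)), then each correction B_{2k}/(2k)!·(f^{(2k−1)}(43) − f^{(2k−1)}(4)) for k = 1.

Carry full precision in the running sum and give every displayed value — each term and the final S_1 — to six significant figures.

S_1 ≈ 0.00748293

Integral: ∫_4^43 1/x^4 dx = 0.00520414.
Boundary: ½(f(4) + f(43)) = ½(0.00390625 + 2.92500e-07) = 0.00195327.
Integral + boundary = 0.00715741.
k=1: B_{2}/(2)! × [f^{(1)}(43) − f^{(1)}(4)] = 1/12 × (-2.72093e-08 − (-0.00390625)) = 0.000325519.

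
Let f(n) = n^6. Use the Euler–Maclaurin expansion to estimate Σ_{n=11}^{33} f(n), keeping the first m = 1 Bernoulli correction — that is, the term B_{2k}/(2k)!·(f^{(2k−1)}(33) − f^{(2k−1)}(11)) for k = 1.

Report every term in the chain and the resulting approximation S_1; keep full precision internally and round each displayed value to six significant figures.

The integral term ∫_11^33 x^6 dx = 6.08557e+09.
½[f(11) + f(33)] = ½[1.77156e+06 + 1.29147e+09] = 6.46620e+08.
Running total after boundary: 6.73218e+09.
Correction k=1: B_{2}/2! · (f^{(1)}(33) − f^{(1)}(11)) = 1/12 · (2.34812e+08 − 966306) = 1.94872e+07.

S_1 ≈ 6.75167e+09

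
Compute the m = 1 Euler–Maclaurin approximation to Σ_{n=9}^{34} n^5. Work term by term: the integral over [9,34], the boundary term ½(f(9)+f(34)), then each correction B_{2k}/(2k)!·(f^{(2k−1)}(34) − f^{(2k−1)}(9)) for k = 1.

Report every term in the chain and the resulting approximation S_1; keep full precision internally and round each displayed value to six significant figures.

S_1 ≈ 2.80680e+08

∫_9^34 x^5 dx evaluates to 2.57379e+08.
Endpoint term: (f(9) + f(34))/2 = (59049.0 + 4.54354e+07)/2 = 2.27472e+07.
Integral + boundary = 2.80126e+08.
Correction k=1: B_{2}/2! · (f^{(1)}(34) − f^{(1)}(9)) = 1/12 · (6.68168e+06 − 32805.0) = 554073.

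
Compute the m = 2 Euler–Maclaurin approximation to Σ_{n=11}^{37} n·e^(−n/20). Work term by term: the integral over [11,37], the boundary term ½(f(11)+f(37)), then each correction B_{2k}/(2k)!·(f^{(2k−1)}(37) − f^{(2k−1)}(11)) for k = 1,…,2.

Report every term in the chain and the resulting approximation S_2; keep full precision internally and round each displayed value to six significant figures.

S_2 ≈ 184.508

Integral: ∫_11^37 x·e^(−x/20) dx = 178.459.
Endpoint term: (f(11) + f(37))/2 = (6.34645 + 5.81778)/2 = 6.08211.
So far: 184.541.
k=1: B_{2}/(2)! × [f^{(1)}(37) − f^{(1)}(11)] = 1/12 × (-0.133652 − 0.259627) = -0.0327733.
Partial sum through k=1: 184.508.
k=2: B_{4}/(4)! × [f^{(3)}(37) − f^{(3)}(11)] = −1/720 × (0.000452057 − 0.00353382) = 4.28022e-06.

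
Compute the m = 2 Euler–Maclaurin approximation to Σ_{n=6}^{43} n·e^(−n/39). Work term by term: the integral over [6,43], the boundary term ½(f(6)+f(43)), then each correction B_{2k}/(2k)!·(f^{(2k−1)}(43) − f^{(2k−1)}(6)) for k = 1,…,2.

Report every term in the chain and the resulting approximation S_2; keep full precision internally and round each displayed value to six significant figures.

S_2 ≈ 452.596

Integral: ∫_6^43 x·e^(−x/39) dx = 442.948.
Endpoint term: (f(6) + f(43))/2 = (5.14442 + 14.2768)/2 = 9.71061.
Running total after boundary: 452.659.
Order-1 term: 1/12 · (-0.0340532 − 0.725496) = -0.0632957.
Partial sum through k=1: 452.596.
Order-2 term: −1/720 · (0.000414191 − 0.00160441) = 1.65308e-06.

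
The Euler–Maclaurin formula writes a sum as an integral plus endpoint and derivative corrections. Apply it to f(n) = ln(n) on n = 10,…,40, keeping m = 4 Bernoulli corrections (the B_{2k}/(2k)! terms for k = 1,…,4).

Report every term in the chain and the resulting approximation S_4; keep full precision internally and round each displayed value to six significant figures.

∫_10^40 ln(x) dx evaluates to 94.5293.
½[f(10) + f(40)] = ½[2.30259 + 3.68888] = 2.99573.
Running total after boundary: 97.5251.
k=1: B_{2}/(2)! × [f^{(1)}(40) − f^{(1)}(10)] = 1/12 × (0.0250000 − 0.100000) = -0.00625000.
Running total after k=1: 97.5188.
k=2: B_{4}/(4)! × [f^{(3)}(40) − f^{(3)}(10)] = −1/720 × (3.12500e-05 − 0.00200000) = 2.73437e-06.
Running total after k=2: 97.5188.
k=3: B_{6}/(6)! × [f^{(5)}(40) − f^{(5)}(10)] = 1/30240 × (2.34375e-07 − 0.000240000) = -7.92876e-09.
Running total after k=3: 97.5188.
k=4: B_{8}/(8)! × [f^{(7)}(40) − f^{(7)}(10)] = −1/1209600 × (4.39453e-09 − 7.20000e-05) = 5.95202e-11.

S_4 ≈ 97.5188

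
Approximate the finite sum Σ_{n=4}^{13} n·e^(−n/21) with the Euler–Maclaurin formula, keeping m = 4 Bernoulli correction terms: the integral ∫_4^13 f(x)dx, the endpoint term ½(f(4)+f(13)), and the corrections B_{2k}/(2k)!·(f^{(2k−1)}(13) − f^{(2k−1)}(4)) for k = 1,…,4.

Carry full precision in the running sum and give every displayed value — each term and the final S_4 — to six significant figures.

Integral: ∫_4^13 x·e^(−x/21) dx = 49.4885.
Boundary: ½(f(4) + f(13)) = ½(3.30626 + 6.99994) = 5.15310.
Running total after boundary: 54.6417.
Order-1 term: 1/12 · (0.205126 − 0.669124) = -0.0386665.
After k=1: 54.6030.
Order-2 term: −1/720 · (0.00290712 − 0.00526588) = 3.27606e-06.
After k=2: 54.6030.
Order-3 term: 1/30240 · (1.21295e-05 − 2.04410e-05) = -2.74852e-10.
After k=3: 54.6030.
Order-4 term: −1/1209600 · (4.00609e-08 − 6.56263e-08) = 2.11354e-14.

S_4 ≈ 54.6030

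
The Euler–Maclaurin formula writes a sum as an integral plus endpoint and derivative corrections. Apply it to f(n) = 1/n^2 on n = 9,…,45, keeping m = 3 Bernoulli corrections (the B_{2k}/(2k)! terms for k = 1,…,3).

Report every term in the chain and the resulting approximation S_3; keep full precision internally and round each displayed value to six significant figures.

The integral term ∫_9^45 1/x^2 dx = 0.0888889.
Endpoint term: (f(9) + f(45))/2 = (0.0123457 + 0.000493827)/2 = 0.00641975.
Running total after boundary: 0.0953086.
Order-1 term: 1/12 · (-2.19479e-05 − (-0.00274348)) = 0.000226795.
Partial sum through k=1: 0.0955354.
Order-2 term: −1/720 · (-1.30061e-07 − (-0.000406442)) = -5.64322e-07.
Partial sum through k=2: 0.0955349.
Order-3 term: 1/30240 · (-1.92684e-09 − (-0.000150534)) = 4.97792e-09.

S_3 ≈ 0.0955349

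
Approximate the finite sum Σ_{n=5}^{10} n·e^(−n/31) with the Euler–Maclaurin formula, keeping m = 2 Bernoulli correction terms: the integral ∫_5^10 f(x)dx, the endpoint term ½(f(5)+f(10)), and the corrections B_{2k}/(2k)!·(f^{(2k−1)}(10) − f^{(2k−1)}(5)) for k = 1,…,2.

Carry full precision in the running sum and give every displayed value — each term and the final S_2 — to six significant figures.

The integral term ∫_5^10 x·e^(−x/31) dx = 29.2094.
½[f(5) + f(10)] = ½[4.25522 + 7.24278] = 5.74900.
So far: 34.9584.
Correction k=1: B_{2}/2! · (f^{(1)}(10) − f^{(1)}(5)) = 1/12 · (0.490640 − 0.713780) = -0.0185950.
Running total after k=1: 34.9398.
Correction k=2: B_{4}/4! · (f^{(3)}(10) − f^{(3)}(5)) = −1/720 · (0.00201789 − 0.00251391) = 6.88916e-07.

S_2 ≈ 34.9399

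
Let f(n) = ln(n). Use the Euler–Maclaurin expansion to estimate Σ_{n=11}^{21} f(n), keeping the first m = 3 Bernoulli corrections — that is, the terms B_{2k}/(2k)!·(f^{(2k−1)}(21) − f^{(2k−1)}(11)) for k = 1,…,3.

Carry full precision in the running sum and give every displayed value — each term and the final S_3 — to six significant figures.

The integral term ∫_11^21 ln(x) dx = 27.5581.
Endpoint term: (f(11) + f(21))/2 = (2.39790 + 3.04452)/2 = 2.72121.
Running total after boundary: 30.2793.
Correction k=1: B_{2}/2! · (f^{(1)}(21) − f^{(1)}(11)) = 1/12 · (0.0476190 − 0.0909091) = -0.00360750.
Partial sum through k=1: 30.2757.
Correction k=2: B_{4}/4! · (f^{(3)}(21) − f^{(3)}(11)) = −1/720 · (0.000215959 − 0.00150263) = 1.78704e-06.
Partial sum through k=2: 30.2757.
Correction k=3: B_{6}/6! · (f^{(5)}(21) − f^{(5)}(11)) = 1/30240 · (5.87645e-06 − 0.000149021) = -4.73362e-09.

S_3 ≈ 30.2757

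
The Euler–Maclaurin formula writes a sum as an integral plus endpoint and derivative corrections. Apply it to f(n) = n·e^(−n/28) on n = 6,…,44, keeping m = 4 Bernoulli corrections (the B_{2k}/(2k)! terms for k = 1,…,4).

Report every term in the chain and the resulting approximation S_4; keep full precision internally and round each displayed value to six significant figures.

The integral term ∫_6^44 x·e^(−x/28) dx = 349.556.
½[f(6) + f(44)] = ½[4.84271 + 9.14092] = 6.99181.
Running total after boundary: 356.548.
Correction k=1: B_{2}/2! · (f^{(1)}(44) − f^{(1)}(6)) = 1/12 · (-0.118713 − 0.634164) = -0.0627398.
After k=1: 356.485.
Correction k=2: B_{4}/4! · (f^{(3)}(44) − f^{(3)}(6)) = −1/720 · (0.000378550 − 0.00286786) = 3.45737e-06.
After k=2: 356.485.
Correction k=3: B_{6}/6! · (f^{(5)}(44) − f^{(5)}(6)) = 1/30240 · (1.15883e-06 − 6.28422e-06) = -1.69491e-10.
After k=3: 356.485.
Correction k=4: B_{8}/8! · (f^{(7)}(44) − f^{(7)}(6)) = −1/1209600 · (2.34032e-09 − 1.13654e-08) = 7.46120e-15.

S_4 ≈ 356.485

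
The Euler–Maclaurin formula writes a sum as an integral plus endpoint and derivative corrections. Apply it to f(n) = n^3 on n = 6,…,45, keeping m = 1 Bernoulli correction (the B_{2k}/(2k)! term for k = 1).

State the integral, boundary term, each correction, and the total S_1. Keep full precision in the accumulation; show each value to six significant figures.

The integral term ∫_6^45 x^3 dx = 1.02483e+06.
½[f(6) + f(45)] = ½[216.000 + 91125.0] = 45670.5.
Integral + boundary = 1.07050e+06.
k=1: B_{2}/(2)! × [f^{(1)}(45) − f^{(1)}(6)] = 1/12 × (6075.00 − 108.000) = 497.250.

S_1 ≈ 1.07100e+06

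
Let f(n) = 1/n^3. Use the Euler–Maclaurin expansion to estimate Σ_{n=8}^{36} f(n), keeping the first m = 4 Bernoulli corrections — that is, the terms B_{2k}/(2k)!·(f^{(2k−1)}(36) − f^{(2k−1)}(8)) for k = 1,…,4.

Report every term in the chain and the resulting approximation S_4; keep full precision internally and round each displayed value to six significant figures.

∫_8^36 1/x^3 dx evaluates to 0.00742670.
Boundary: ½(f(8) + f(36)) = ½(0.00195312 + 2.14335e-05) = 0.000987279.
Integral + boundary = 0.00841398.
Order-1 term: 1/12 · (-1.78612e-06 − (-0.000732422)) = 6.08863e-05.
Running total after k=1: 0.00847486.
Order-2 term: −1/720 · (-2.75636e-08 − (-0.000228882)) = -3.17853e-07.
Running total after k=2: 0.00847455.
Order-3 term: 1/30240 · (-8.93265e-10 − (-0.000150204)) = 4.96702e-09.
Running total after k=3: 0.00847455.
Order-4 term: −1/1209600 · (-4.96259e-11 − (-0.000168979)) = -1.39698e-10.

S_4 ≈ 0.00847455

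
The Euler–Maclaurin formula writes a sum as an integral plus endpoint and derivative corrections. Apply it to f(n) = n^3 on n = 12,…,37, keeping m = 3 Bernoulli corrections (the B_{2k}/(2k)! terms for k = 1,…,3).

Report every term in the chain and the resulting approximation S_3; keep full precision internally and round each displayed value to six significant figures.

Integral: ∫_12^37 x^3 dx = 463356.
Boundary: ½(f(12) + f(37)) = ½(1728.00 + 50653.0) = 26190.5.
Integral + boundary = 489547.
Order-1 term: 1/12 · (4107.00 − 432.000) = 306.250.
After k=1: 489853.
Order-2 term: −1/720 · (6.00000 − 6.00000) = 0.00000.
After k=2: 489853.
Order-3 term: 1/30240 · (0.00000 − 0.00000) = 0.00000.

S_3 ≈ 489853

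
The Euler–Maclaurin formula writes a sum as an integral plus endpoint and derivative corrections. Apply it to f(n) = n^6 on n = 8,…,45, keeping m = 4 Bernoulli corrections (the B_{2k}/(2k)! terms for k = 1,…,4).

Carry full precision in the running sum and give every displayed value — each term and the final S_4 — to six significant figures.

The integral term ∫_8^45 x^6 dx = 5.33811e+10.
Boundary: ½(f(8) + f(45)) = ½(262144 + 8.30377e+09) = 4.15201e+09.
So far: 5.75331e+10.
Correction k=1: B_{2}/2! · (f^{(1)}(45) − f^{(1)}(8)) = 1/12 · (1.10717e+09 − 196608) = 9.22477e+07.
Running total after k=1: 5.76253e+10.
Correction k=2: B_{4}/4! · (f^{(3)}(45) − f^{(3)}(8)) = −1/720 · (1.09350e+07 − 61440.0) = -15102.2.
Running total after k=2: 5.76253e+10.
Correction k=3: B_{6}/6! · (f^{(5)}(45) − f^{(5)}(8)) = 1/30240 · (32400.0 − 5760.00) = 0.880952.
Running total after k=3: 5.76253e+10.
Correction k=4: B_{8}/8! · (f^{(7)}(45) − f^{(7)}(8)) = −1/1209600 · (0.00000 − 0.00000) = 0.00000.

S_4 ≈ 5.76253e+10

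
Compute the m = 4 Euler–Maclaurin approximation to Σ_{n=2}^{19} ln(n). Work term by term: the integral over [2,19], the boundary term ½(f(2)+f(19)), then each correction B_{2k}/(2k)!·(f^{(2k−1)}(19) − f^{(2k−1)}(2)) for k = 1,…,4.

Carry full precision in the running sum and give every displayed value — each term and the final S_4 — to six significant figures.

S_4 ≈ 39.3399

Integral: ∫_2^19 ln(x) dx = 37.5580.
Endpoint term: (f(2) + f(19))/2 = (0.693147 + 2.94444)/2 = 1.81879.
Running total after boundary: 39.3768.
Order-1 term: 1/12 · (0.0526316 − 0.500000) = -0.0372807.
Running total after k=1: 39.3396.
Order-2 term: −1/720 · (0.000291588 − 0.250000) = 0.000346817.
Running total after k=2: 39.3399.
Order-3 term: 1/30240 · (9.69267e-06 − 0.750000) = -2.48013e-05.
Running total after k=3: 39.3399.
Order-4 term: −1/1209600 · (8.05485e-07 − 5.62500) = 4.65030e-06.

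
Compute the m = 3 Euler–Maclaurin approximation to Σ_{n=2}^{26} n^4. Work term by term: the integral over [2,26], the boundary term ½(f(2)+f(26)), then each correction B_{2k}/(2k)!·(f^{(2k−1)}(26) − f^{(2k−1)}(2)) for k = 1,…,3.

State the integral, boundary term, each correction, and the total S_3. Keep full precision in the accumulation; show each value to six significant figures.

Integral: ∫_2^26 x^4 dx = 2.37627e+06.
Boundary: ½(f(2) + f(26)) = ½(16.0000 + 456976) = 228496.
Integral + boundary = 2.60476e+06.
Correction k=1: B_{2}/2! · (f^{(1)}(26) − f^{(1)}(2)) = 1/12 · (70304.0 − 32.0000) = 5856.00.
Running total after k=1: 2.61062e+06.
Correction k=2: B_{4}/4! · (f^{(3)}(26) − f^{(3)}(2)) = −1/720 · (624.000 − 48.0000) = -0.800000.
Running total after k=2: 2.61062e+06.
Correction k=3: B_{6}/6! · (f^{(5)}(26) − f^{(5)}(2)) = 1/30240 · (0.00000 − 0.00000) = 0.00000.

S_3 ≈ 2.61062e+06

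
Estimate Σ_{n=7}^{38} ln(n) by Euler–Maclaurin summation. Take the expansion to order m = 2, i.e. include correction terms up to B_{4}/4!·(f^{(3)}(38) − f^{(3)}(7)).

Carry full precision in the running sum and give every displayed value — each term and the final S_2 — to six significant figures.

S_2 ≈ 96.3889

∫_7^38 ln(x) dx evaluates to 93.6069.
½[f(7) + f(38)] = ½[1.94591 + 3.63759] = 2.79175.
Running total after boundary: 96.3987.
k=1: B_{2}/(2)! × [f^{(1)}(38) − f^{(1)}(7)] = 1/12 × (0.0263158 − 0.142857) = -0.00971178.
After k=1: 96.3889.
k=2: B_{4}/(4)! × [f^{(3)}(38) − f^{(3)}(7)] = −1/720 × (3.64485e-05 − 0.00583090) = 8.04785e-06.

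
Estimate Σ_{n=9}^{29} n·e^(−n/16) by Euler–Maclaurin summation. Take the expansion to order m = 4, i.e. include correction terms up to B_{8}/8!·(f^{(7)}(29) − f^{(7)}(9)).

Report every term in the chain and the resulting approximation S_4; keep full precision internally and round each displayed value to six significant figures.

Integral: ∫_9^29 x·e^(−x/16) dx = 110.376.
½[f(9) + f(29)] = ½[5.12805 + 4.73412] = 4.93108.
Running total after boundary: 115.307.
Order-1 term: 1/12 · (-0.132637 − 0.249280) = -0.0318264.
After k=1: 115.276.
Order-2 term: −1/720 · (0.000757242 − 0.00542518) = 6.48324e-06.
After k=2: 115.276.
Order-3 term: 1/30240 · (7.93984e-06 − 3.85805e-05) = -1.01325e-09.
After k=3: 115.276.
Order-4 term: −1/1209600 · (5.04754e-08 − 2.18628e-07) = 1.39015e-13.

S_4 ≈ 115.276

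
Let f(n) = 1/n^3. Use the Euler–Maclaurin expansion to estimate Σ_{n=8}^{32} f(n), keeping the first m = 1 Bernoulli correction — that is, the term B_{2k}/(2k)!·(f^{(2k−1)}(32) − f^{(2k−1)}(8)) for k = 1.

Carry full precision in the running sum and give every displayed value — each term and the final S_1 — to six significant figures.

The integral term ∫_8^32 1/x^3 dx = 0.00732422.
Boundary: ½(f(8) + f(32)) = ½(0.00195312 + 3.05176e-05) = 0.000991821.
Integral + boundary = 0.00831604.
k=1: B_{2}/(2)! × [f^{(1)}(32) − f^{(1)}(8)] = 1/12 × (-2.86102e-06 − (-0.000732422)) = 6.07967e-05.

S_1 ≈ 0.00837684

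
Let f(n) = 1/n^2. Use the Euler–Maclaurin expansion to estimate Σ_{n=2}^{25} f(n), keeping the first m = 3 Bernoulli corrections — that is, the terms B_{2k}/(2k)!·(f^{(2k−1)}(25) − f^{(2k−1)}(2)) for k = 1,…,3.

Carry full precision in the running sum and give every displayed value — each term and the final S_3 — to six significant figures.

S_3 ≈ 0.605767

Integral: ∫_2^25 1/x^2 dx = 0.460000.
Endpoint term: (f(2) + f(25))/2 = (0.250000 + 0.00160000)/2 = 0.125800.
So far: 0.585800.
Correction k=1: B_{2}/2! · (f^{(1)}(25) − f^{(1)}(2)) = 1/12 · (-0.000128000 − (-0.250000)) = 0.0208227.
After k=1: 0.606623.
Correction k=2: B_{4}/4! · (f^{(3)}(25) − f^{(3)}(2)) = −1/720 · (-2.45760e-06 − (-0.750000)) = -0.00104166.
After k=2: 0.605581.
Correction k=3: B_{6}/6! · (f^{(5)}(25) − f^{(5)}(2)) = 1/30240 · (-1.17965e-07 − (-5.62500)) = 0.000186012.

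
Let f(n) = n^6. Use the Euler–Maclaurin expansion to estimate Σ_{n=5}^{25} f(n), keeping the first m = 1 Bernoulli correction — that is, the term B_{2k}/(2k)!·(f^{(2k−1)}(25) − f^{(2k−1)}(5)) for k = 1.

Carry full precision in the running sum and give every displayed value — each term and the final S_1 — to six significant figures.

S_1 ≈ 9.98879e+08

The integral term ∫_5^25 x^6 dx = 8.71920e+08.
Endpoint term: (f(5) + f(25))/2 = (15625.0 + 2.44141e+08)/2 = 1.22078e+08.
So far: 9.93998e+08.
Correction k=1: B_{2}/2! · (f^{(1)}(25) − f^{(1)}(5)) = 1/12 · (5.85938e+07 − 18750.0) = 4.88125e+06.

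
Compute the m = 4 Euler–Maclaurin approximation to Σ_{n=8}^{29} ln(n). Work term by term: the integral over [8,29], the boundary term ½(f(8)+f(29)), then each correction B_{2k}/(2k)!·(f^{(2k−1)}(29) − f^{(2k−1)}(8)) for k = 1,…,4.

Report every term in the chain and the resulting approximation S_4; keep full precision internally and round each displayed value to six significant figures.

S_4 ≈ 62.7319

Integral: ∫_8^29 ln(x) dx = 60.0160.
½[f(8) + f(29)] = ½[2.07944 + 3.36730] = 2.72337.
Running total after boundary: 62.7394.
k=1: B_{2}/(2)! × [f^{(1)}(29) − f^{(1)}(8)] = 1/12 × (0.0344828 − 0.125000) = -0.00754310.
Partial sum through k=1: 62.7319.
k=2: B_{4}/(4)! × [f^{(3)}(29) − f^{(3)}(8)] = −1/720 × (8.20042e-05 − 0.00390625) = 5.31145e-06.
Partial sum through k=2: 62.7319.
k=3: B_{6}/(6)! × [f^{(5)}(29) − f^{(5)}(8)] = 1/30240 × (1.17010e-06 − 0.000732422) = -2.41816e-08.
Partial sum through k=3: 62.7319.
k=4: B_{8}/(8)! × [f^{(7)}(29) − f^{(7)}(8)] = −1/1209600 × (4.17394e-08 − 0.000343323) = 2.83797e-10.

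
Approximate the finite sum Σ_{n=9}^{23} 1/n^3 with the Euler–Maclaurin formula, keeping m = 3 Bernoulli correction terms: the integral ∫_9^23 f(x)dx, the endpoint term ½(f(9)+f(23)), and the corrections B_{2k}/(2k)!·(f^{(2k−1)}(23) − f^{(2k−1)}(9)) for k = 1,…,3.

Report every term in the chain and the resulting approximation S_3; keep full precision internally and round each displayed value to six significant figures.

Integral: ∫_9^23 1/x^3 dx = 0.00522766.
½[f(9) + f(23)] = ½[0.00137174 + 8.21895e-05] = 0.000726966.
Running total after boundary: 0.00595463.
k=1: B_{2}/(2)! × [f^{(1)}(23) − f^{(1)}(9)] = 1/12 × (-1.07204e-05 − (-0.000457247)) = 3.72106e-05.
Running total after k=1: 0.00599184.
k=2: B_{4}/(4)! × [f^{(3)}(23) − f^{(3)}(9)] = −1/720 × (-4.05307e-07 − (-0.000112901)) = -1.56243e-07.
Running total after k=2: 0.00599168.
k=3: B_{6}/(6)! × [f^{(5)}(23) − f^{(5)}(9)] = 1/30240 × (-3.21794e-08 − (-5.85410e-05)) = 1.93482e-09.

S_3 ≈ 0.00599168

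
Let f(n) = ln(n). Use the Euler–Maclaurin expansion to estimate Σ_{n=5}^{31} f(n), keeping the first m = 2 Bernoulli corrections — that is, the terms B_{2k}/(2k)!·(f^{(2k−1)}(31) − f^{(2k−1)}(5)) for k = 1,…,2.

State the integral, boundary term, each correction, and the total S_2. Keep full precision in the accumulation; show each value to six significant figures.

S_2 ≈ 74.9142

The integral term ∫_5^31 ln(x) dx = 72.4064.
Boundary: ½(f(5) + f(31)) = ½(1.60944 + 3.43399) = 2.52171.
So far: 74.9281.
k=1: B_{2}/(2)! × [f^{(1)}(31) − f^{(1)}(5)] = 1/12 × (0.0322581 − 0.200000) = -0.0139785.
Partial sum through k=1: 74.9141.
k=2: B_{4}/(4)! × [f^{(3)}(31) − f^{(3)}(5)] = −1/720 × (6.71344e-05 − 0.0160000) = 2.21290e-05.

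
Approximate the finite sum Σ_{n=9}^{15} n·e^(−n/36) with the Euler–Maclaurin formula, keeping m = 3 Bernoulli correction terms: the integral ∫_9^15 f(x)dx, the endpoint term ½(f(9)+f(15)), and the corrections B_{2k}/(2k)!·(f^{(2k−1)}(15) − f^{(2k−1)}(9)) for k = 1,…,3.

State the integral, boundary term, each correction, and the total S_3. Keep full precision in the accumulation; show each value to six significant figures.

The integral term ∫_9^15 x·e^(−x/36) dx = 51.2915.
½[f(9) + f(15)] = ½[7.00921 + 9.88861] = 8.44891.
Running total after boundary: 59.7404.
Correction k=1: B_{2}/2! · (f^{(1)}(15) − f^{(1)}(9)) = 1/12 · (0.384557 − 0.584101) = -0.0166286.
After k=1: 59.7238.
Correction k=2: B_{4}/4! · (f^{(3)}(15) − f^{(3)}(9)) = −1/720 · (0.00131407 − 0.00165255) = 4.70104e-07.
After k=2: 59.7238.
Correction k=3: B_{6}/6! · (f^{(5)}(15) − f^{(5)}(9)) = 1/30240 · (1.79893e-06 − 2.20247e-06) = -1.33444e-11.

S_3 ≈ 59.7238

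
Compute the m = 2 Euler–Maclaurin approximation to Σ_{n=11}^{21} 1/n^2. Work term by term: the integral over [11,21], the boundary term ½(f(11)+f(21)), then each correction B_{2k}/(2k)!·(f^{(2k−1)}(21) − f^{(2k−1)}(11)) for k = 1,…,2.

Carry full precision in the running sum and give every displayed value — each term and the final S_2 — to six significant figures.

∫_11^21 1/x^2 dx evaluates to 0.0432900.
Boundary: ½(f(11) + f(21)) = ½(0.00826446 + 0.00226757) = 0.00526602.
Running total after boundary: 0.0485561.
Order-1 term: 1/12 · (-0.000215959 − (-0.00150263)) = 0.000107223.
Running total after k=1: 0.0486633.
Order-2 term: −1/720 · (-5.87645e-06 − (-0.000149021)) = -1.98812e-07.

S_2 ≈ 0.0486631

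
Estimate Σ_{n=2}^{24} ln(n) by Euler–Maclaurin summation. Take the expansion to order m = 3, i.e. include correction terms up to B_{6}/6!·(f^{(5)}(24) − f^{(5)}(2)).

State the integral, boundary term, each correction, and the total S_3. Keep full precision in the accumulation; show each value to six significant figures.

S_3 ≈ 54.7847

Integral: ∫_2^24 ln(x) dx = 52.8870.
Boundary: ½(f(2) + f(24)) = ½(0.693147 + 3.17805) = 1.93560.
So far: 54.8226.
k=1: B_{2}/(2)! × [f^{(1)}(24) − f^{(1)}(2)] = 1/12 × (0.0416667 − 0.500000) = -0.0381944.
Partial sum through k=1: 54.7844.
k=2: B_{4}/(4)! × [f^{(3)}(24) − f^{(3)}(2)] = −1/720 × (0.000144676 − 0.250000) = 0.000347021.
Partial sum through k=2: 54.7848.
k=3: B_{6}/(6)! × [f^{(5)}(24) − f^{(5)}(2)] = 1/30240 × (3.01408e-06 − 0.750000) = -2.48015e-05.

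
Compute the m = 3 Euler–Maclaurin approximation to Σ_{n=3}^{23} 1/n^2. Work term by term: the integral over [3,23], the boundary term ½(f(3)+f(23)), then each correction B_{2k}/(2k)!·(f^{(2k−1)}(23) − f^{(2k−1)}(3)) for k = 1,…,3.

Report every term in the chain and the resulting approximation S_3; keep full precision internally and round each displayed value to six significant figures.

S_3 ≈ 0.352389

∫_3^23 1/x^2 dx evaluates to 0.289855.
Boundary: ½(f(3) + f(23)) = ½(0.111111 + 0.00189036) = 0.0565007.
So far: 0.346356.
k=1: B_{2}/(2)! × [f^{(1)}(23) − f^{(1)}(3)] = 1/12 × (-0.000164379 − (-0.0740741)) = 0.00615914.
Partial sum through k=1: 0.352515.
k=2: B_{4}/(4)! × [f^{(3)}(23) − f^{(3)}(3)] = −1/720 × (-3.72883e-06 − (-0.0987654)) = -0.000137169.
Partial sum through k=2: 0.352378.
k=3: B_{6}/(6)! × [f^{(5)}(23) − f^{(5)}(3)] = 1/30240 × (-2.11465e-07 − (-0.329218)) = 1.08868e-05.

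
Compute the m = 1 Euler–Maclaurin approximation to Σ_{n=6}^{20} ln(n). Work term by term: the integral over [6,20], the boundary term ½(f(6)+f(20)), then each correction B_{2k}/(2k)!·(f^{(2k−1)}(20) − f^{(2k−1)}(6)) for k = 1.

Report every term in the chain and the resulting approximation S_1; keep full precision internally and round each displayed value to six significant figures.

Integral: ∫_6^20 ln(x) dx = 35.1641.
Boundary: ½(f(6) + f(20)) = ½(1.79176 + 2.99573) = 2.39375.
Integral + boundary = 37.5578.
k=1: B_{2}/(2)! × [f^{(1)}(20) − f^{(1)}(6)] = 1/12 × (0.0500000 − 0.166667) = -0.00972222.

S_1 ≈ 37.5481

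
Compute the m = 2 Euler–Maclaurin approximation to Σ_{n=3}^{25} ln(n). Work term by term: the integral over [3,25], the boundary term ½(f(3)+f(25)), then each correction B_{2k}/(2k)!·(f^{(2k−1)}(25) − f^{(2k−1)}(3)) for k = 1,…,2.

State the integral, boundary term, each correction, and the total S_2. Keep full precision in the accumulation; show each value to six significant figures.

S_2 ≈ 57.3105

∫_3^25 ln(x) dx evaluates to 55.1761.
Endpoint term: (f(3) + f(25))/2 = (1.09861 + 3.21888)/2 = 2.15874.
So far: 57.3348.
Order-1 term: 1/12 · (0.0400000 − 0.333333) = -0.0244444.
Partial sum through k=1: 57.3104.
Order-2 term: −1/720 · (0.000128000 − 0.0740741) = 0.000102703.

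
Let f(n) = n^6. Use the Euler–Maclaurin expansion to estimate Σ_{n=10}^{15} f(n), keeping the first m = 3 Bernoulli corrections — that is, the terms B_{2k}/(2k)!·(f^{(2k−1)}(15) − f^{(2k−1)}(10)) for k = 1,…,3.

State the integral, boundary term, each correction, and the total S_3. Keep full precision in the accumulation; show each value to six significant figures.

S_3 ≈ 2.95045e+07

The integral term ∫_10^15 x^6 dx = 2.29799e+07.
Endpoint term: (f(10) + f(15))/2 = (1.00000e+06 + 1.13906e+07)/2 = 6.19531e+06.
Running total after boundary: 2.91752e+07.
k=1: B_{2}/(2)! × [f^{(1)}(15) − f^{(1)}(10)] = 1/12 × (4.55625e+06 − 600000) = 329688.
After k=1: 2.95049e+07.
k=2: B_{4}/(4)! × [f^{(3)}(15) − f^{(3)}(10)] = −1/720 × (405000 − 120000) = -395.833.
After k=2: 2.95045e+07.
k=3: B_{6}/(6)! × [f^{(5)}(15) − f^{(5)}(10)] = 1/30240 × (10800.0 − 7200.00) = 0.119048.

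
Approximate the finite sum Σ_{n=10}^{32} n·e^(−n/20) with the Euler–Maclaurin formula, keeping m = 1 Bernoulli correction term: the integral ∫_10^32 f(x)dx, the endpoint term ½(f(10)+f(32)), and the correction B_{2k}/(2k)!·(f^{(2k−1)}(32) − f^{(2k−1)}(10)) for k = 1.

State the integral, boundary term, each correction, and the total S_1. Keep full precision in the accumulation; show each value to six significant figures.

The integral term ∫_10^32 x·e^(−x/20) dx = 153.946.
½[f(10) + f(32)] = ½[6.06531 + 6.46069] = 6.26300.
Integral + boundary = 160.209.
k=1: B_{2}/(2)! × [f^{(1)}(32) − f^{(1)}(10)] = 1/12 × (-0.121138 − 0.303265) = -0.0353669.

S_1 ≈ 160.174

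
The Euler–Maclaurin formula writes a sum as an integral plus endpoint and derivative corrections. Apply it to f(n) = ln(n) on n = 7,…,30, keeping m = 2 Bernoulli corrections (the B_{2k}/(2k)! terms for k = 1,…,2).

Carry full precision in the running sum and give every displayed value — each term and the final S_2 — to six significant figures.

S_2 ≈ 68.0790

Integral: ∫_7^30 ln(x) dx = 65.4146.
½[f(7) + f(30)] = ½[1.94591 + 3.40120] = 2.67355.
Integral + boundary = 68.0881.
k=1: B_{2}/(2)! × [f^{(1)}(30) − f^{(1)}(7)] = 1/12 × (0.0333333 − 0.142857) = -0.00912698.
Running total after k=1: 68.0790.
k=2: B_{4}/(4)! × [f^{(3)}(30) − f^{(3)}(7)] = −1/720 × (7.40741e-05 − 0.00583090) = 7.99560e-06.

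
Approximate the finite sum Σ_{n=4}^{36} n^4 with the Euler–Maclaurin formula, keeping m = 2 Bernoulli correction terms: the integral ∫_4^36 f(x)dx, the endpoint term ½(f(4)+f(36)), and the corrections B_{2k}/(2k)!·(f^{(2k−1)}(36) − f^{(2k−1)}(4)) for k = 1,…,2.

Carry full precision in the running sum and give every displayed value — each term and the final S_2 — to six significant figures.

S_2 ≈ 1.29485e+07

The integral term ∫_4^36 x^4 dx = 1.20930e+07.
Endpoint term: (f(4) + f(36))/2 = (256.000 + 1.67962e+06)/2 = 839936.
So far: 1.29330e+07.
Correction k=1: B_{2}/2! · (f^{(1)}(36) − f^{(1)}(4)) = 1/12 · (186624 − 256.000) = 15530.7.
Running total after k=1: 1.29485e+07.
Correction k=2: B_{4}/4! · (f^{(3)}(36) − f^{(3)}(4)) = −1/720 · (864.000 − 96.0000) = -1.06667.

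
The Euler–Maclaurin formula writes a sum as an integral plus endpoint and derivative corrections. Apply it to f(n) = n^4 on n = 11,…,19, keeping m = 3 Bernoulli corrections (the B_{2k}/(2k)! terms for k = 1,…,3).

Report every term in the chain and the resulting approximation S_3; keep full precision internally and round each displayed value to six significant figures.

S_3 ≈ 537333

∫_11^19 x^4 dx evaluates to 463010.
½[f(11) + f(19)] = ½[14641.0 + 130321] = 72481.0.
So far: 535491.
k=1: B_{2}/(2)! × [f^{(1)}(19) − f^{(1)}(11)] = 1/12 × (27436.0 − 5324.00) = 1842.67.
After k=1: 537333.
k=2: B_{4}/(4)! × [f^{(3)}(19) − f^{(3)}(11)] = −1/720 × (456.000 − 264.000) = -0.266667.
After k=2: 537333.
k=3: B_{6}/(6)! × [f^{(5)}(19) − f^{(5)}(11)] = 1/30240 × (0.00000 − 0.00000) = 0.00000.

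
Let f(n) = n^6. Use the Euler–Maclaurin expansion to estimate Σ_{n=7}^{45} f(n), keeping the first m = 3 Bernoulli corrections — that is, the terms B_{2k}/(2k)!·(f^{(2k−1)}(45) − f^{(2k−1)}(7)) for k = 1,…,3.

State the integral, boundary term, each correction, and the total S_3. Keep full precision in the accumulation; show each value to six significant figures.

Integral: ∫_7^45 x^6 dx = 5.33812e+10.
Endpoint term: (f(7) + f(45))/2 = (117649 + 8.30377e+09)/2 = 4.15194e+09.
So far: 5.75332e+10.
k=1: B_{2}/(2)! × [f^{(1)}(45) − f^{(1)}(7)] = 1/12 × (1.10717e+09 − 100842) = 9.22557e+07.
Partial sum through k=1: 5.76254e+10.
k=2: B_{4}/(4)! × [f^{(3)}(45) − f^{(3)}(7)] = −1/720 × (1.09350e+07 − 41160.0) = -15130.3.
Partial sum through k=2: 5.76254e+10.
k=3: B_{6}/(6)! × [f^{(5)}(45) − f^{(5)}(7)] = 1/30240 × (32400.0 − 5040.00) = 0.904762.

S_3 ≈ 5.76254e+10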